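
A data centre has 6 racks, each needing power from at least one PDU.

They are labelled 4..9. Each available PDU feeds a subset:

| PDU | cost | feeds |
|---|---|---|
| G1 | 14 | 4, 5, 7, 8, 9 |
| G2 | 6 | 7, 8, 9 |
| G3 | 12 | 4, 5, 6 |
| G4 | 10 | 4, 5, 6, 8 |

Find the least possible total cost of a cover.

16

G2, G4 together cover every rack (G2 ∪ G4 = {4, 5, 6, 7, 8, 9}); total cost 6 + 10 = 16.
No covering selection has total cost below 16.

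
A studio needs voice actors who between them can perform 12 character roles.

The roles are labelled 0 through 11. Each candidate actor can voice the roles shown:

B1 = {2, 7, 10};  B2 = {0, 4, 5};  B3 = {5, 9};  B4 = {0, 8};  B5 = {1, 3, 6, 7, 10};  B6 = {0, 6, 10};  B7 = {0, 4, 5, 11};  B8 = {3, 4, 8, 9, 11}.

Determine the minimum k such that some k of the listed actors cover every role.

Take {B1, B5, B7, B8}. Their union is {0, 1, 2, 3, 4, 5, 6, 7, 8, 9, 10, 11}, which is all 12 roles.
No 3 of the 8 actors cover everything (all 56 combinations miss at least one role), so 4 is optimal.

4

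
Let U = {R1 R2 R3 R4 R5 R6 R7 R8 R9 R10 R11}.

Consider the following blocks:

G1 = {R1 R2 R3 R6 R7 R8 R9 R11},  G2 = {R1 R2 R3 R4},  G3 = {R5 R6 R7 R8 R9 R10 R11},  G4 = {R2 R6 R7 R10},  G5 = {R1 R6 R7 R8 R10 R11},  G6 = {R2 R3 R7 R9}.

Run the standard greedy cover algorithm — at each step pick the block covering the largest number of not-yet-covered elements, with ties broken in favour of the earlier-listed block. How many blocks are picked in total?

Greedy: pick G1 (covers 8 new) → pick G3 (covers 2 new) → pick G2 (covers 1 new). Total picks: 3.
(The true minimum cover uses only 2 blocks, so greedy is not optimal here.)

3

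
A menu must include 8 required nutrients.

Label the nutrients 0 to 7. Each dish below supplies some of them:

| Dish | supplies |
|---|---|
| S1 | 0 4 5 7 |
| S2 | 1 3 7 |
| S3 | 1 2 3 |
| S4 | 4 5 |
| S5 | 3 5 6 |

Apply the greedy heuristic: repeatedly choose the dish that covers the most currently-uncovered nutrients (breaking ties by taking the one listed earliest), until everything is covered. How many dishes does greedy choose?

3

Greedy: pick S1 (covers 4 new) → pick S3 (covers 3 new) → pick S5 (covers 1 new). Total picks: 3.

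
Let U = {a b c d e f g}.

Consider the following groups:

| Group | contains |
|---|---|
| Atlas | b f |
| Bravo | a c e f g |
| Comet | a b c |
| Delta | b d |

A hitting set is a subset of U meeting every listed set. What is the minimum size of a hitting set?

H = {a, b} meets every group (each contains at least one member of H), and |H| = 2.
The groups Bravo, Delta are pairwise disjoint, so any hitting set needs a separate item for each — at least 2. Hence 2 is optimal.

2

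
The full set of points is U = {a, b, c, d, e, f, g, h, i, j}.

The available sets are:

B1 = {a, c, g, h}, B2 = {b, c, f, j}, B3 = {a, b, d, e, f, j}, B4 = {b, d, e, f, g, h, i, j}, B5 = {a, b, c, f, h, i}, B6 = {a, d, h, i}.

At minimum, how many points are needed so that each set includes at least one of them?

2

The 2 points {b, h} hit every set.
The sets B2, B6 are pairwise disjoint, so any hitting set needs a separate point for each — at least 2. Hence 2 is optimal.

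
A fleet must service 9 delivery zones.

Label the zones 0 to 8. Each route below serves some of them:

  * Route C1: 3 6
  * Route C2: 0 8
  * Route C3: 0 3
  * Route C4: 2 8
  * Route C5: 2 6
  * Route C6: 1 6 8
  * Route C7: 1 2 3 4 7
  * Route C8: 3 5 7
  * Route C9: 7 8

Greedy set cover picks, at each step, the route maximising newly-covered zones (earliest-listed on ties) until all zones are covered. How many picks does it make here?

4

Greedy: pick C7 (covers 5 new) → pick C2 (covers 2 new) → pick C1 (covers 1 new) → pick C8 (covers 1 new). Total picks: 4.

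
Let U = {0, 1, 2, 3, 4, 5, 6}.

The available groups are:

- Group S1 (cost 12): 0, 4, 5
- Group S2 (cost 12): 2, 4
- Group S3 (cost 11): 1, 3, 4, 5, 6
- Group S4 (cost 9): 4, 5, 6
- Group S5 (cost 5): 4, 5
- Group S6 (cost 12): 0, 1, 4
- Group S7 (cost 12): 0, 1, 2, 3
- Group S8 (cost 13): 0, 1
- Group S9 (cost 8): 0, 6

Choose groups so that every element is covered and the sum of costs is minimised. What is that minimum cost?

S4, S7 together cover every element (S4 ∪ S7 = {0, 1, 2, 3, 4, 5, 6}); total cost 9 + 12 = 21.
The greedy pick S3, S7 costs 23; no covering selection beats 21.

21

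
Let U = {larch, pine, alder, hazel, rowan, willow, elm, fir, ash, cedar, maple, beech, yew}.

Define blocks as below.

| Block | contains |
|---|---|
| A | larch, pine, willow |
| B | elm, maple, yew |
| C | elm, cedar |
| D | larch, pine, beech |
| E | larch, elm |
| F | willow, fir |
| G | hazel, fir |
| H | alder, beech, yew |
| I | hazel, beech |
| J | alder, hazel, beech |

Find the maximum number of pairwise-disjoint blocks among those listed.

A, C, G, H are pairwise disjoint (A={larch,pine,willow}; C={elm,cedar}; G={hazel,fir}; H={alder,beech,yew}).
Every remaining block overlaps one of these, and no 5 of the listed blocks are pairwise disjoint, so 4 is the maximum.

4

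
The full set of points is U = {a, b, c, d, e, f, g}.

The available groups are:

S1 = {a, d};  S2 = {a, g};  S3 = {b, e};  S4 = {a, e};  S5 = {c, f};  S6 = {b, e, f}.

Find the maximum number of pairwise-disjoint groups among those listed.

3

S2, S3, S5 are pairwise disjoint (S2={a,g}; S3={b,e}; S5={c,f}).
Every remaining group overlaps one of these, and no 4 of the listed groups are pairwise disjoint, so 3 is the maximum.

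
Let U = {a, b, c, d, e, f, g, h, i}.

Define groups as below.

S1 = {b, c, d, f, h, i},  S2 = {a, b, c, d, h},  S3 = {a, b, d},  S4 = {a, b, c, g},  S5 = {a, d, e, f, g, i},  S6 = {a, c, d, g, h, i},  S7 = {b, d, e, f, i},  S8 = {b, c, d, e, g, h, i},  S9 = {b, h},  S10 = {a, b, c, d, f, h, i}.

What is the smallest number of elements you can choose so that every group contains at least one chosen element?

2

Take T = {b, g}. Each listed group contains at least one of these, so T is a hitting set of size 2.
The groups S5, S9 are pairwise disjoint, so any hitting set needs a separate element for each — at least 2. Hence 2 is optimal.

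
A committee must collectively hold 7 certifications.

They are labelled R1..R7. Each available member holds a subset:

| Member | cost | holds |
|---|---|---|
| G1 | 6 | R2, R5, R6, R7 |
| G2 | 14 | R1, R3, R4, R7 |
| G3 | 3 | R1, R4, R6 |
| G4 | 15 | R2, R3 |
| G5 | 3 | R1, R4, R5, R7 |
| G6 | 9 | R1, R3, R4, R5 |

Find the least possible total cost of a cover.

15

G1, G6 together cover every certification (G1 ∪ G6 = {R1, R2, R3, R4, R5, R6, R7}); total cost 6 + 9 = 15.
The greedy pick G5, G1, G6 costs 18; no covering selection beats 15.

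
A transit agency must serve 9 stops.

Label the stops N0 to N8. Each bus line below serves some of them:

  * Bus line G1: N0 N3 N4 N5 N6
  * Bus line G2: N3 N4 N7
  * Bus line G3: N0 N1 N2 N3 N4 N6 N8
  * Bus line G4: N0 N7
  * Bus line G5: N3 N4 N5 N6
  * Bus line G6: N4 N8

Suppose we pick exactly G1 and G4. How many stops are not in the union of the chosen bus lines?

Union of G1, G4 = {N0, N3, N4, N5, N6, N7}.
Not covered: N1, N2, N8 — 3 stops.

3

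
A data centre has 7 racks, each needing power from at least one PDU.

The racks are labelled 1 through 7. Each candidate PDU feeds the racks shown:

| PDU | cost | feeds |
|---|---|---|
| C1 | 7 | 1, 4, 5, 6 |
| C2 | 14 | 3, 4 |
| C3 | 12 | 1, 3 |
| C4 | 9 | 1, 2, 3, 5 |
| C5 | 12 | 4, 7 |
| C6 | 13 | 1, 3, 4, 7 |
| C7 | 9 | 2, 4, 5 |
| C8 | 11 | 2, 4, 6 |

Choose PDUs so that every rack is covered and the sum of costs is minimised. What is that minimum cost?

28

C1, C4, C5 together cover every rack (C1 ∪ C4 ∪ C5 = {1, 2, 3, 4, 5, 6, 7}); total cost 7 + 9 + 12 = 28.
No covering selection has total cost below 28.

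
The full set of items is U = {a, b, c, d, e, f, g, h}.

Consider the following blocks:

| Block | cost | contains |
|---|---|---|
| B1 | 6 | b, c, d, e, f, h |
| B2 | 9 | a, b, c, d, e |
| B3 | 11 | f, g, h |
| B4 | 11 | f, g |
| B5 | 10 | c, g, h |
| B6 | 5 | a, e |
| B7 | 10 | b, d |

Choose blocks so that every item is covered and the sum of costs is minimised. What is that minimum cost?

B2, B3 together cover every item (B2 ∪ B3 = {a, b, c, d, e, f, g, h}); total cost 9 + 11 = 20.
The greedy pick B1, B6, B5 costs 21; no covering selection beats 20.

20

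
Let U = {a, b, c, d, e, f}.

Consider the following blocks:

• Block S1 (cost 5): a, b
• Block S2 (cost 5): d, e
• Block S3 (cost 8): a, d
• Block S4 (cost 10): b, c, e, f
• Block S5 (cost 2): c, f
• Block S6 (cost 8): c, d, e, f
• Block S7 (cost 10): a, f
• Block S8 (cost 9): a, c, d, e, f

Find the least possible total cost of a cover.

12

S1, S2, S5 together cover every point (S1 ∪ S2 ∪ S5 = {a, b, c, d, e, f}); total cost 5 + 5 + 2 = 12.
No covering selection has total cost below 12.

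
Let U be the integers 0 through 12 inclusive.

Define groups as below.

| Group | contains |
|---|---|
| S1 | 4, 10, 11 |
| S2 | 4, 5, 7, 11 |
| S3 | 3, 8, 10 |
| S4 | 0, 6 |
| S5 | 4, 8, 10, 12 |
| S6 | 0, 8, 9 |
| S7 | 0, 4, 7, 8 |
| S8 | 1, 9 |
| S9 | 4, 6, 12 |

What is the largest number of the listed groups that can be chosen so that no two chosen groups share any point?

4

S2, S3, S4, S8 are pairwise disjoint (S2={4,5,7,11}; S3={3,8,10}; S4={0,6}; S8={1,9}).
Every remaining group overlaps one of these, and no 5 of the listed groups are pairwise disjoint, so 4 is the maximum.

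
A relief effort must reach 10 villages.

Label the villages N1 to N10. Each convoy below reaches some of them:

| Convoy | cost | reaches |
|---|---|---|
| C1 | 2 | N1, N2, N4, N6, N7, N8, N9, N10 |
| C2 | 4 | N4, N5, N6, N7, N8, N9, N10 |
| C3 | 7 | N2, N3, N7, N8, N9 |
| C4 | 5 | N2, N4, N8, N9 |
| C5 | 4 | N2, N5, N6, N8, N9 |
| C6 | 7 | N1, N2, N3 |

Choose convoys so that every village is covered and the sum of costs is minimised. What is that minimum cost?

11

C2, C6 together cover every village (C2 ∪ C6 = {N1, N2, N3, N4, N5, N6, N7, N8, N9, N10}); total cost 4 + 7 = 11.
The greedy pick C1, C2, C3 costs 13; no covering selection beats 11.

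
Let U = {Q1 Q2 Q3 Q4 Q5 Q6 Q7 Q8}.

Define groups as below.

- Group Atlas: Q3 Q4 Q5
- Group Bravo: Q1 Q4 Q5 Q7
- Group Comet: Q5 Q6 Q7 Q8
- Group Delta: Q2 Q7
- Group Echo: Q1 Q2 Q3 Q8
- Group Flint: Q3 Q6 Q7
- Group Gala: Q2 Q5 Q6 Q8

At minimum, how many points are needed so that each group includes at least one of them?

3

The 3 points {Q3, Q5, Q7} hit every group.
No choice of 2 points meets every group, so 3 is the minimum.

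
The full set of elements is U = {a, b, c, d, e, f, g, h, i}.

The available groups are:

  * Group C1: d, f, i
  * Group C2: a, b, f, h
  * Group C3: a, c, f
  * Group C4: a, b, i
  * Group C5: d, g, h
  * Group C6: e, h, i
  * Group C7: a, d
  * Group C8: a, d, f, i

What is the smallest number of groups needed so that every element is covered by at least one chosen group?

4

C2 and C3 and C5 and C6 together: C2 ∪ C3 ∪ C5 ∪ C6 = {a, b, c, d, e, f, g, h, i} — every element is covered.
No 3 of the 8 groups cover everything (all 56 combinations miss at least one element), so 4 is optimal.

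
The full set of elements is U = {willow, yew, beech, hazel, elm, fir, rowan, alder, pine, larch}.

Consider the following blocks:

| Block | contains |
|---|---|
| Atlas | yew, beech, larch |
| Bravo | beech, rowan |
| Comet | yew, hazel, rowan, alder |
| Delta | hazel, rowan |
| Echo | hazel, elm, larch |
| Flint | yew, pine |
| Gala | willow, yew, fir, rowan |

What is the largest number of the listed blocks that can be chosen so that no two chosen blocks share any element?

3

Bravo, Echo, Flint are pairwise disjoint (Bravo={beech,rowan}; Echo={hazel,elm,larch}; Flint={yew,pine}).
Every remaining block overlaps one of these, and no 4 of the listed blocks are pairwise disjoint, so 3 is the maximum.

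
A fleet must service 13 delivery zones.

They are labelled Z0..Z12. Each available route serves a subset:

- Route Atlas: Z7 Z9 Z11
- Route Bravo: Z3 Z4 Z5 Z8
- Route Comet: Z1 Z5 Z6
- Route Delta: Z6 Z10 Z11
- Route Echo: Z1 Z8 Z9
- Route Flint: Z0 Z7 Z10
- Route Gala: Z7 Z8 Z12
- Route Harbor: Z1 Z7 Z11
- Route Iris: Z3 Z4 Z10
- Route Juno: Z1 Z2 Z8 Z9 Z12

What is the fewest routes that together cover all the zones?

4

Bravo and Delta and Flint and Juno together: Bravo ∪ Delta ∪ Flint ∪ Juno = {Z0, Z1, Z2, Z3, Z4, Z5, Z6, Z7, Z8, Z9, Z10, Z11, Z12} — every zone is covered.
Only Juno contains Z2, so Juno is forced; the remaining 8 zones need at least 3 more routes (each remaining route adds at most 3) — so at least 4 routes are needed, and 4 is optimal.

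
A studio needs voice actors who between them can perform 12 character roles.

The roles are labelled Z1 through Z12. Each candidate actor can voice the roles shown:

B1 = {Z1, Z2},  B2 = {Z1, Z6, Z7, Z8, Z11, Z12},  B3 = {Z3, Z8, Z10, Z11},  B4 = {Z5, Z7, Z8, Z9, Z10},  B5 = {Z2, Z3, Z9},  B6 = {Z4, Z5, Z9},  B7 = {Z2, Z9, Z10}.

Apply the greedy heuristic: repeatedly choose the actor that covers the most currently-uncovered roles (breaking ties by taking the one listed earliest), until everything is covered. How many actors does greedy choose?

4

Greedy: pick B2 (covers 6 new) → pick B4 (covers 3 new) → pick B5 (covers 2 new) → pick B6 (covers 1 new). Total picks: 4.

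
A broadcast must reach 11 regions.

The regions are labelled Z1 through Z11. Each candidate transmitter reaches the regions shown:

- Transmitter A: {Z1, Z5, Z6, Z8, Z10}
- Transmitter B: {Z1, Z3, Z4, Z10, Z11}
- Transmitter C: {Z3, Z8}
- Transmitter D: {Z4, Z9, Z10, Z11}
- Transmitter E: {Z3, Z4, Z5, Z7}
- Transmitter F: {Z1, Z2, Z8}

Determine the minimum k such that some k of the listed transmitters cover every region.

4

Take {A, D, E, F}. Their union is {Z1, Z2, Z3, Z4, Z5, Z6, Z7, Z8, Z9, Z10, Z11}, which is all 11 regions.
No 3 of the 6 transmitters cover everything (all 20 combinations miss at least one region), so 4 is optimal.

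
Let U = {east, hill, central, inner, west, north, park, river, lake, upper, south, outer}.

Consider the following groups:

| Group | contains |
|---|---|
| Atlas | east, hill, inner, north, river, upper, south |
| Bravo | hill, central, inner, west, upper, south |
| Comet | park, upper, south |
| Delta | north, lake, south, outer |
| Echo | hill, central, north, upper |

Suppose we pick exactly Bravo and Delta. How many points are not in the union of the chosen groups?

3

Union of Bravo, Delta = {hill, central, inner, west, north, lake, upper, south, outer}.
Not covered: east, park, river — 3 points.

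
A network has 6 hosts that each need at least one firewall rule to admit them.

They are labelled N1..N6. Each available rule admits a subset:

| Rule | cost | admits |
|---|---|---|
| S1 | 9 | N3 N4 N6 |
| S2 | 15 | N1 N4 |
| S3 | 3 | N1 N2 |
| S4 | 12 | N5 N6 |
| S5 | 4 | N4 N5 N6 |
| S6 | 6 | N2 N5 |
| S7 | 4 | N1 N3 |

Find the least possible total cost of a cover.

11

S3, S5, S7 together cover every host (S3 ∪ S5 ∪ S7 = {N1, N2, N3, N4, N5, N6}); total cost 3 + 4 + 4 = 11.
No covering selection has total cost below 11.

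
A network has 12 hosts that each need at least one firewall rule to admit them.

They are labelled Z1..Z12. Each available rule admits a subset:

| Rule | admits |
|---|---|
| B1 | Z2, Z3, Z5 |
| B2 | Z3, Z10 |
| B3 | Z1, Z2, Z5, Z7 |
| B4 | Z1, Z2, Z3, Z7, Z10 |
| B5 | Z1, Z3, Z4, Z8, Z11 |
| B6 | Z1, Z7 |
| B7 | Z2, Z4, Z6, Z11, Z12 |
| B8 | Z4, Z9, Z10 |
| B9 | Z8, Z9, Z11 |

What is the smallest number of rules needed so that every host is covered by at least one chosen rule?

4

B1 and B4 and B7 and B9 together: B1 ∪ B4 ∪ B7 ∪ B9 = {Z1, Z2, Z3, Z4, Z5, Z6, Z7, Z8, Z9, Z10, Z11, Z12} — every host is covered.
No 3 of the 9 rules cover everything (all 84 combinations miss at least one host), so 4 is optimal.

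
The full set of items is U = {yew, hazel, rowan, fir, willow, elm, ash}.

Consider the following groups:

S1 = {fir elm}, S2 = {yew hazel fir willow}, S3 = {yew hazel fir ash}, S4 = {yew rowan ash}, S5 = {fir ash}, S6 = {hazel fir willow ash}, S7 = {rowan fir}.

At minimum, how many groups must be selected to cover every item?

3

Take {S1, S2, S4}. Their union is {yew, hazel, rowan, fir, willow, elm, ash}, which is all 7 items.
Only S1 contains elm, so S1 is forced; the remaining 5 items need at least 2 more groups (each remaining group adds at most 3) — so at least 3 groups are needed, and 3 is optimal.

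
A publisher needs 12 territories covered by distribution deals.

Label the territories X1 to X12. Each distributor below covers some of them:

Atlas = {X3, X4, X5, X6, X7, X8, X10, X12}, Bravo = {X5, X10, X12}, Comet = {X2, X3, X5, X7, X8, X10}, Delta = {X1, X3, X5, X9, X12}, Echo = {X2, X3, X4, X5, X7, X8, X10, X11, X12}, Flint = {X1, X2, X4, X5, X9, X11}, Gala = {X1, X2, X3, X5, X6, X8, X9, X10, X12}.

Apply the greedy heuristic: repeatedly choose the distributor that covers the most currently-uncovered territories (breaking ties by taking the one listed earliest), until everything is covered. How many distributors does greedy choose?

2

Greedy: pick Echo (covers 9 new) → pick Gala (covers 3 new). Total picks: 2.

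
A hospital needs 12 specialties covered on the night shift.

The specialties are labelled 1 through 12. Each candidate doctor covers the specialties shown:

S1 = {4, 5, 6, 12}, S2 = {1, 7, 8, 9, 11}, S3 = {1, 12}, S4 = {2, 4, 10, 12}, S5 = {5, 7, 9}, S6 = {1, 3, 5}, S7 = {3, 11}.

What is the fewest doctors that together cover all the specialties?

Take {S1, S2, S4, S7}. Their union is {1, 2, 3, 4, 5, 6, 7, 8, 9, 10, 11, 12}, which is all 12 specialties.
No 3 of the 7 doctors cover everything (all 35 combinations miss at least one specialty), so 4 is optimal.

4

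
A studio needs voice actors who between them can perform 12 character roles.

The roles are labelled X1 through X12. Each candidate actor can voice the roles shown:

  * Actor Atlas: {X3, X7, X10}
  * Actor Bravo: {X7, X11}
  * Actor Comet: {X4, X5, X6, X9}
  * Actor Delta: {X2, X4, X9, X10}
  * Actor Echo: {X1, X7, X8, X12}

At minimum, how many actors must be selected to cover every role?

Take {Atlas, Bravo, Comet, Delta, Echo}. Their union is {X1, X2, X3, X4, X5, X6, X7, X8, X9, X10, X11, X12}, which is all 12 roles.
No 4 of the 5 actors cover everything (all 5 combinations miss at least one role), so 5 is optimal.

5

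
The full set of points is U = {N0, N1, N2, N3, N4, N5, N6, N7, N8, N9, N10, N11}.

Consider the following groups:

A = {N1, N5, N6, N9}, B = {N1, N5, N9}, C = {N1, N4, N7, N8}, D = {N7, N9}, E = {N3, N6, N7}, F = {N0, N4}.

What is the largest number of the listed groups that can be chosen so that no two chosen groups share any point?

3

B, E, F are pairwise disjoint (B={N1,N5,N9}; E={N3,N6,N7}; F={N0,N4}).
Every remaining group overlaps one of these, and no 4 of the listed groups are pairwise disjoint, so 3 is the maximum.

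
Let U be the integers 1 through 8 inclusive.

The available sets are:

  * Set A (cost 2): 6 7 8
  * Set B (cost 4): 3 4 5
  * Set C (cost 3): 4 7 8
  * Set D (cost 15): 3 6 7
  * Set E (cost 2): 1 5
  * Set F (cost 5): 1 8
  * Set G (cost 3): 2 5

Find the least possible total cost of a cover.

A, B, E, G together cover every element (A ∪ B ∪ E ∪ G = {1, 2, 3, 4, 5, 6, 7, 8}); total cost 2 + 4 + 2 + 3 = 11.
No covering selection has total cost below 11.

11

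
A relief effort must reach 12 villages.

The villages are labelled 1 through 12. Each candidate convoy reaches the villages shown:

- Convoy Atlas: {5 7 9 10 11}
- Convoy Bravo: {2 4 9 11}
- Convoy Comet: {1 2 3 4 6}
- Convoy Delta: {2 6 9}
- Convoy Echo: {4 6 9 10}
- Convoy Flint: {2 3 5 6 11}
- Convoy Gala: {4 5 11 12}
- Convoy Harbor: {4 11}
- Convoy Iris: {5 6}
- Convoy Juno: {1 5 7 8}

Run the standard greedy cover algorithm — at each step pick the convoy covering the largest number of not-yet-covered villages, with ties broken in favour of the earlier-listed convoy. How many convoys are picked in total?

Greedy: pick Atlas (covers 5 new) → pick Comet (covers 5 new) → pick Gala (covers 1 new) → pick Juno (covers 1 new). Total picks: 4.

4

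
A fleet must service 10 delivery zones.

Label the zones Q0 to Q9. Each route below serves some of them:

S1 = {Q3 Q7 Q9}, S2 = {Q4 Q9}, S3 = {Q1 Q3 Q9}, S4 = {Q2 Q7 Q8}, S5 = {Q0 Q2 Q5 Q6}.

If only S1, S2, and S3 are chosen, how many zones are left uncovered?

Union of S1, S2, S3 = {Q1, Q3, Q4, Q7, Q9}.
Not covered: Q0, Q2, Q5, Q6, Q8 — 5 zones.

5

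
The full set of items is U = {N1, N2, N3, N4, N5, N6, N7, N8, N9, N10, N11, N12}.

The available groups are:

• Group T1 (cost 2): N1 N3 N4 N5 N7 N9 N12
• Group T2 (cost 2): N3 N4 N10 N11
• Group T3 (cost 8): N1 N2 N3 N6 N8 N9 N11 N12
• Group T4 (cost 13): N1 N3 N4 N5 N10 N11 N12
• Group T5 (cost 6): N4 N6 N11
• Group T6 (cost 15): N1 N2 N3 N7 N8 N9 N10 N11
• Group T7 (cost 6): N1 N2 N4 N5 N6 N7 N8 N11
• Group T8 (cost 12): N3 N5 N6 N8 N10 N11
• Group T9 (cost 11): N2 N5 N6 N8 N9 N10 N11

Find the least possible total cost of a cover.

T1, T2, T7 together cover every item (T1 ∪ T2 ∪ T7 = {N1, N2, N3, N4, N5, N6, N7, N8, N9, N10, N11, N12}); total cost 2 + 2 + 6 = 10.
No covering selection has total cost below 10.

10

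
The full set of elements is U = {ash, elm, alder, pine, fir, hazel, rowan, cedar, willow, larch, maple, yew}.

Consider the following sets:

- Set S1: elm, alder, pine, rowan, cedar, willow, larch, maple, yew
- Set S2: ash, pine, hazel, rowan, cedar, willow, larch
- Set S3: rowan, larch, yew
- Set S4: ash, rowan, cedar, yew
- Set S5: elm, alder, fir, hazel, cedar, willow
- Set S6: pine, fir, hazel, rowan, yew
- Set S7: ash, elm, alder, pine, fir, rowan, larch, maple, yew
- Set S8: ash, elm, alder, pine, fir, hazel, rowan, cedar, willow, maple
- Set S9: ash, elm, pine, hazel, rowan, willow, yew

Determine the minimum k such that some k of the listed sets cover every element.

Take {S7, S8}. Their union is {ash, elm, alder, pine, fir, hazel, rowan, cedar, willow, larch, maple, yew}, which is all 12 elements.
No single set has all 12 elements (the largest, S8, has 10), so 2 is optimal.

2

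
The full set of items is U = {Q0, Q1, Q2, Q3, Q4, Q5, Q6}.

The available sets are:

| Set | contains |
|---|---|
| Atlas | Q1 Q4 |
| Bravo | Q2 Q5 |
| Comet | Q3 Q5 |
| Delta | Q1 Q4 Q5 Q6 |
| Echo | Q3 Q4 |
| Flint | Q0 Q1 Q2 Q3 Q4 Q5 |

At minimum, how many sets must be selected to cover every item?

2

Delta and Flint together: Delta ∪ Flint = {Q0, Q1, Q2, Q3, Q4, Q5, Q6} — every item is covered.
No single set has all 7 items (the largest, Flint, has 6), so 2 is optimal.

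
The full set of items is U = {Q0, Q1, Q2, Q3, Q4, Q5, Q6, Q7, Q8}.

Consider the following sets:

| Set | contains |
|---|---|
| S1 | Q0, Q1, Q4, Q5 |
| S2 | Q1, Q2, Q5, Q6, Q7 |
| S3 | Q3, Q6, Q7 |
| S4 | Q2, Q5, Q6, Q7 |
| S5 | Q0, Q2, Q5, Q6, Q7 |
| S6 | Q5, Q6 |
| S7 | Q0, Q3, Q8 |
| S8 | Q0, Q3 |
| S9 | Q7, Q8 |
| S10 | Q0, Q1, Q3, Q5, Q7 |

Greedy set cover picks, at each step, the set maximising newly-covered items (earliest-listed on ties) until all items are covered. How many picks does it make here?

Greedy: pick S2 (covers 5 new) → pick S7 (covers 3 new) → pick S1 (covers 1 new). Total picks: 3.

3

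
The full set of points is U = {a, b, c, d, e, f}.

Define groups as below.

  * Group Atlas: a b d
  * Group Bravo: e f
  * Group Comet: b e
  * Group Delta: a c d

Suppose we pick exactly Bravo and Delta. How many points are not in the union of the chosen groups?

1

Union of Bravo, Delta = {a, c, d, e, f}.
Not covered: b — 1 point.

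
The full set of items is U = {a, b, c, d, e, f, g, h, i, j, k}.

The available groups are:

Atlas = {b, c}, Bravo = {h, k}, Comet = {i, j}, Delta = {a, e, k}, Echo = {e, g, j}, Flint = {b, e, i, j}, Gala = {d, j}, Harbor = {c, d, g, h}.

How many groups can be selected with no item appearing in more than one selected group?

Atlas, Comet, Delta are pairwise disjoint (Atlas={b,c}; Comet={i,j}; Delta={a,e,k}).
Every remaining group overlaps one of these, and no 4 of the listed groups are pairwise disjoint, so 3 is the maximum.

3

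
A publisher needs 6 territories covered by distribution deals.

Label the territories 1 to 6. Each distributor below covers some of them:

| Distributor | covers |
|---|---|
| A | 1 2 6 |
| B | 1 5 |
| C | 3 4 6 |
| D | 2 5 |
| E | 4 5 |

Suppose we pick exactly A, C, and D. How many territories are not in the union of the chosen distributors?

0

Union of A, C, D = {1, 2, 3, 4, 5, 6} — that's every territory, so 0 are uncovered.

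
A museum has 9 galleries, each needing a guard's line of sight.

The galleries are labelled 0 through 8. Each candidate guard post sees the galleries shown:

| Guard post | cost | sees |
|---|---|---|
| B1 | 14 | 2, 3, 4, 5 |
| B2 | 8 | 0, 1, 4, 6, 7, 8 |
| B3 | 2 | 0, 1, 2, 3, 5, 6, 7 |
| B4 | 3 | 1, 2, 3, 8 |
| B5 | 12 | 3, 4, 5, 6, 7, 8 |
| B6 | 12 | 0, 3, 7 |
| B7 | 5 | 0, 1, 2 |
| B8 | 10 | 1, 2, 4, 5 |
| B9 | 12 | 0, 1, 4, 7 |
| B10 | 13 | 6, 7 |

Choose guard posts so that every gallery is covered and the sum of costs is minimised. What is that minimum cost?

10

B2, B3 together cover every gallery (B2 ∪ B3 = {0, 1, 2, 3, 4, 5, 6, 7, 8}); total cost 8 + 2 = 10.
The greedy pick B3, B4, B2 costs 13; no covering selection beats 10.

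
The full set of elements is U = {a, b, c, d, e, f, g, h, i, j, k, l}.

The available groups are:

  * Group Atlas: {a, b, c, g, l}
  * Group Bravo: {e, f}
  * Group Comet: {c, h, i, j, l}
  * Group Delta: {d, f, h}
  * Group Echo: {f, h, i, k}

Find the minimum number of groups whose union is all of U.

Atlas and Bravo and Comet and Delta and Echo together: Atlas ∪ Bravo ∪ Comet ∪ Delta ∪ Echo = {a, b, c, d, e, f, g, h, i, j, k, l} — every element is covered.
No 4 of the 5 groups cover everything (all 5 combinations miss at least one element), so 5 is optimal.

5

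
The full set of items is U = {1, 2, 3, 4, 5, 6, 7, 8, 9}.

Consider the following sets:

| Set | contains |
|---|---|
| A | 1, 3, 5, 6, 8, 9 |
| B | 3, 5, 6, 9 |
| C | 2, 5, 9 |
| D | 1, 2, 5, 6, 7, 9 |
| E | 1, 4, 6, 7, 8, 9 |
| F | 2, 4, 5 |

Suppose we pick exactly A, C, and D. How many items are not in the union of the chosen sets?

1

Union of A, C, D = {1, 2, 3, 5, 6, 7, 8, 9}.
Not covered: 4 — 1 item.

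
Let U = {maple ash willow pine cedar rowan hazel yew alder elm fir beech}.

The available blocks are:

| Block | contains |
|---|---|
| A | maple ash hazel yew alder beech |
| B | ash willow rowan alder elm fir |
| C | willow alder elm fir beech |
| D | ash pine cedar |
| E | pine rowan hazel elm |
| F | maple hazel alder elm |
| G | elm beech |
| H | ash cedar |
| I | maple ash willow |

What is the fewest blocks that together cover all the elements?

3

A and B and D together: A ∪ B ∪ D = {maple, ash, willow, pine, cedar, rowan, hazel, yew, alder, elm, fir, beech} — every element is covered.
Only A contains yew, so A is forced; the remaining 6 elements need at least 2 more blocks (each remaining block adds at most 4) — so at least 3 blocks are needed, and 3 is optimal.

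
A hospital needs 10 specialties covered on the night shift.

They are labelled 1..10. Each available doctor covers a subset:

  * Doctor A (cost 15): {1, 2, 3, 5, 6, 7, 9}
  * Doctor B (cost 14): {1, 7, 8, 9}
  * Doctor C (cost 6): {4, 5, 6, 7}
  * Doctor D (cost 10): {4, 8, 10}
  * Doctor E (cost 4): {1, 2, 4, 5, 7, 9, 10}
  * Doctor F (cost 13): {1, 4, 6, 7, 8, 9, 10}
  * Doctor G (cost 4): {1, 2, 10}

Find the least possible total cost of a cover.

25

A, D together cover every specialty (A ∪ D = {1, 2, 3, 4, 5, 6, 7, 8, 9, 10}); total cost 15 + 10 = 25.
The greedy pick E, C, D, A costs 35; no covering selection beats 25.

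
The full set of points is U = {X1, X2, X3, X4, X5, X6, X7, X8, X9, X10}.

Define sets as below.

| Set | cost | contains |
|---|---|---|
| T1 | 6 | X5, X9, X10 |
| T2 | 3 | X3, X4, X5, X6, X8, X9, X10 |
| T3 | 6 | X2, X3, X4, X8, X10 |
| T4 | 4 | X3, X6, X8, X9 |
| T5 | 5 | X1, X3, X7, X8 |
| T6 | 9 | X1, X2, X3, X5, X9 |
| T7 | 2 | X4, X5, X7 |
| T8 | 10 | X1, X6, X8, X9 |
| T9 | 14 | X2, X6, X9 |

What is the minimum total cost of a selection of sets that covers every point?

14

T2, T3, T5 together cover every point (T2 ∪ T3 ∪ T5 = {X1, X2, X3, X4, X5, X6, X7, X8, X9, X10}); total cost 3 + 6 + 5 = 14.
No covering selection has total cost below 14.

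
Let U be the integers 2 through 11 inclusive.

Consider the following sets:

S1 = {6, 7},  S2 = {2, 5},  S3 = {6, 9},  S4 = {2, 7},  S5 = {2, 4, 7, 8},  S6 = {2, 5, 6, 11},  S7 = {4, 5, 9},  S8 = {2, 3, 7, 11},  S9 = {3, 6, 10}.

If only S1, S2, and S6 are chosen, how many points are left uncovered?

Union of S1, S2, S6 = {2, 5, 6, 7, 11}.
Not covered: 3, 4, 8, 9, 10 — 5 points.

5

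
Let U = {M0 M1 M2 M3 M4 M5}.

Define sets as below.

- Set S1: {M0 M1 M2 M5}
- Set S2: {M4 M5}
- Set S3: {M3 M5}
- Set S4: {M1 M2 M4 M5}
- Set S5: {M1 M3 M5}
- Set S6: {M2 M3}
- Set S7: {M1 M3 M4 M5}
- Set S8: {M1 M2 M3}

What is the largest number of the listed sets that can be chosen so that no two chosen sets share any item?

S2, S6 are pairwise disjoint (S2={M4,M5}; S6={M2,M3}).
Every remaining set overlaps one of these, and no 3 of the listed sets are pairwise disjoint, so 2 is the maximum.

2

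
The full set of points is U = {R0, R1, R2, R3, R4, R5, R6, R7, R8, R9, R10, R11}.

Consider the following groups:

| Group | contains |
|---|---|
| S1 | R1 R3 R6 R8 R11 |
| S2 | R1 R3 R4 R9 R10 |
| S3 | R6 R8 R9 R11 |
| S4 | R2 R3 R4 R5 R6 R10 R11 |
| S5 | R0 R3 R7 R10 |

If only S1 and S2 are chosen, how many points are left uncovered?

4

Union of S1, S2 = {R1, R3, R4, R6, R8, R9, R10, R11}.
Not covered: R0, R2, R5, R7 — 4 points.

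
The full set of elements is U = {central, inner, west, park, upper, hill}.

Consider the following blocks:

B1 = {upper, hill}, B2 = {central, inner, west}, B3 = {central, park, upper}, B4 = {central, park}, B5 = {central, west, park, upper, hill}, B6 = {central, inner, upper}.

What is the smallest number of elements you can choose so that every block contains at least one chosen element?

2

The 2 elements {central, upper} hit every block.
The blocks B1, B2 are pairwise disjoint, so any hitting set needs a separate element for each — at least 2. Hence 2 is optimal.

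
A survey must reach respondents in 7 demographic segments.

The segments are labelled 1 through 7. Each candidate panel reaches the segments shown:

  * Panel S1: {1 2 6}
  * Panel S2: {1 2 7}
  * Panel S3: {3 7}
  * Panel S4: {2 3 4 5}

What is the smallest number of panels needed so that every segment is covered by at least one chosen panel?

3

S1 and S2 and S4 together: S1 ∪ S2 ∪ S4 = {1, 2, 3, 4, 5, 6, 7} — every segment is covered.
Only S4 contains 4, so S4 is forced; the remaining 3 segments need at least 2 more panels (each remaining panel adds at most 2) — so at least 3 panels are needed, and 3 is optimal.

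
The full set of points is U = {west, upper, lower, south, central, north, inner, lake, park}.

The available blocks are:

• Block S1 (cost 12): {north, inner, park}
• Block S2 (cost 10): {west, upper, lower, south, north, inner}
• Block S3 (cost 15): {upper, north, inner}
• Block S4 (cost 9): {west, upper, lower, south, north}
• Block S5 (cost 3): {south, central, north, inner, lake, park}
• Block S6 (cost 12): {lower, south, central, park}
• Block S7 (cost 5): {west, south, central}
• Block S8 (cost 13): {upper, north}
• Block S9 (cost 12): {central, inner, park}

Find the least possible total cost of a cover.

S4, S5 together cover every point (S4 ∪ S5 = {west, upper, lower, south, central, north, inner, lake, park}); total cost 9 + 3 = 12.
No covering selection has total cost below 12.

12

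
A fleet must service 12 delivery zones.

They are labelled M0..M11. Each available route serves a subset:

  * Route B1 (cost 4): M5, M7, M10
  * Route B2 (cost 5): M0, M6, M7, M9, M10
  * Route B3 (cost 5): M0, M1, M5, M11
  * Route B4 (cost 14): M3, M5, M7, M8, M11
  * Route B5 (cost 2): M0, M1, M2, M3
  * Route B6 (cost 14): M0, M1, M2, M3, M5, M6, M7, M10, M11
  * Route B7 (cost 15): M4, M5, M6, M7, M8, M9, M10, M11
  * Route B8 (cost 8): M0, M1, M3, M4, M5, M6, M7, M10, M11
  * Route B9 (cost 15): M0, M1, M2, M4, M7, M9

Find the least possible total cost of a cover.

B5, B7 together cover every zone (B5 ∪ B7 = {M0, M1, M2, M3, M4, M5, M6, M7, M8, M9, M10, M11}); total cost 2 + 15 = 17.
The greedy pick B5, B2, B3, B7 costs 27; no covering selection beats 17.

17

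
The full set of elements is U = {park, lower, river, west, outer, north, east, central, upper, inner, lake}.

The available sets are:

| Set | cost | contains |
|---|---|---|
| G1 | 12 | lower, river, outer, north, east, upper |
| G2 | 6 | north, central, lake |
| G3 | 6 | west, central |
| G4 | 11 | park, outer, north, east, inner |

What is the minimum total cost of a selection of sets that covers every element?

G1, G2, G3, G4 together cover every element (G1 ∪ G2 ∪ G3 ∪ G4 = {park, lower, river, west, outer, north, east, central, upper, inner, lake}); total cost 12 + 6 + 6 + 11 = 35.
No covering selection has total cost below 35.

35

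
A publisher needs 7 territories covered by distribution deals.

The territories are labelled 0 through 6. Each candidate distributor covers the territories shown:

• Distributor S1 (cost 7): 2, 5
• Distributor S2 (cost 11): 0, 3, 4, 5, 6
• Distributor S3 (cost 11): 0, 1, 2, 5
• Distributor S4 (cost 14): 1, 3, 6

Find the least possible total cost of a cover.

22

S2, S3 together cover every territory (S2 ∪ S3 = {0, 1, 2, 3, 4, 5, 6}); total cost 11 + 11 = 22.
No covering selection has total cost below 22.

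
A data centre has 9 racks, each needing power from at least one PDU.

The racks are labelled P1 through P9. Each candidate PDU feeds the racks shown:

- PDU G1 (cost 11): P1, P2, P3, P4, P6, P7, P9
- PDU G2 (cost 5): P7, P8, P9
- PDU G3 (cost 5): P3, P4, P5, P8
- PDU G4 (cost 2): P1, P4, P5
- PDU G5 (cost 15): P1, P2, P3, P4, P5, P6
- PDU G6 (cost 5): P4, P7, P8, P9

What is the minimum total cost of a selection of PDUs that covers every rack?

G1, G3 together cover every rack (G1 ∪ G3 = {P1, P2, P3, P4, P5, P6, P7, P8, P9}); total cost 11 + 5 = 16.
The greedy pick G4, G2, G1 costs 18; no covering selection beats 16.

16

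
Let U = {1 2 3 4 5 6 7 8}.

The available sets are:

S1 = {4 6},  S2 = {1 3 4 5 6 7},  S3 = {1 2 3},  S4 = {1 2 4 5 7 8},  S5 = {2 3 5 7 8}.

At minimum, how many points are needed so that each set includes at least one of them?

2

H = {2, 4} meets every set (each contains at least one member of H), and |H| = 2.
The sets S1, S3 are pairwise disjoint, so any hitting set needs a separate point for each — at least 2. Hence 2 is optimal.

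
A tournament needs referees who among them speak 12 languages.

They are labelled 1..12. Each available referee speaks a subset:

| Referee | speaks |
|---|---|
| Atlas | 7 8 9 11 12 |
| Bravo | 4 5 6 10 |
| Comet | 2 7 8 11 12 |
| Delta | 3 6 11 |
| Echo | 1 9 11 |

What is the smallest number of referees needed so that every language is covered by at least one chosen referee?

4

Take {Bravo, Comet, Delta, Echo}. Their union is {1, 2, 3, 4, 5, 6, 7, 8, 9, 10, 11, 12}, which is all 12 languages.
Only Echo contains 1, so Echo is forced; the remaining 9 languages need at least 3 more referees (each remaining referee adds at most 4) — so at least 4 referees are needed, and 4 is optimal.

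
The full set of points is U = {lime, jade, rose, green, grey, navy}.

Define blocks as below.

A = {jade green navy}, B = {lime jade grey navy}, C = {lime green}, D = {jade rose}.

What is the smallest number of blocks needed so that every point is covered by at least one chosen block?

3

Take {A, B, D}. Their union is {lime, jade, rose, green, grey, navy}, which is all 6 points.
Only D contains rose, so D is forced; the remaining 4 points need at least 2 more blocks (each remaining block adds at most 3) — so at least 3 blocks are needed, and 3 is optimal.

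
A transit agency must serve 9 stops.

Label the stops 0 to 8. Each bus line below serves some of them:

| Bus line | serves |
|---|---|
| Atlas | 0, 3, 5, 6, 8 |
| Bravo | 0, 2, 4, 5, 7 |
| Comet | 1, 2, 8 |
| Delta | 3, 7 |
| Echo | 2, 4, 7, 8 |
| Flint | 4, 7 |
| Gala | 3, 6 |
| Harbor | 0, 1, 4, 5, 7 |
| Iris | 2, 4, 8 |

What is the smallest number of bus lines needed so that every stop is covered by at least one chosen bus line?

3

Take {Comet, Gala, Harbor}. Their union is {0, 1, 2, 3, 4, 5, 6, 7, 8}, which is all 9 stops.
No 2 of the 9 bus lines cover everything (all 36 combinations miss at least one stop), so 3 is optimal.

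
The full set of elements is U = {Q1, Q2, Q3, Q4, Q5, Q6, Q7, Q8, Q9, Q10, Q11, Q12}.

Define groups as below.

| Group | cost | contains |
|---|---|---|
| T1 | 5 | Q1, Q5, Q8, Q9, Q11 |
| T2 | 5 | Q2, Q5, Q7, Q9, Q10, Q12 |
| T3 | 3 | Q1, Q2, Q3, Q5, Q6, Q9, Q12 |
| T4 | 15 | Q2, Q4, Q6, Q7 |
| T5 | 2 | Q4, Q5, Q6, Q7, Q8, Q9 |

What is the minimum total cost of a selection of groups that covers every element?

T1, T2, T3, T5 together cover every element (T1 ∪ T2 ∪ T3 ∪ T5 = {Q1, Q2, Q3, Q4, Q5, Q6, Q7, Q8, Q9, Q10, Q11, Q12}); total cost 5 + 5 + 3 + 2 = 15.
No covering selection has total cost below 15.

15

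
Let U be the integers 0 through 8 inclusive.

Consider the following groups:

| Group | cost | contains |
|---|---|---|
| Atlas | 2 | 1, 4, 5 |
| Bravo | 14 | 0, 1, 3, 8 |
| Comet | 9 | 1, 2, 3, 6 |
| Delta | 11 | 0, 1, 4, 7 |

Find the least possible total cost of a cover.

36

Atlas, Bravo, Comet, Delta together cover every item (Atlas ∪ Bravo ∪ Comet ∪ Delta = {0, 1, 2, 3, 4, 5, 6, 7, 8}); total cost 2 + 14 + 9 + 11 = 36.
No covering selection has total cost below 36.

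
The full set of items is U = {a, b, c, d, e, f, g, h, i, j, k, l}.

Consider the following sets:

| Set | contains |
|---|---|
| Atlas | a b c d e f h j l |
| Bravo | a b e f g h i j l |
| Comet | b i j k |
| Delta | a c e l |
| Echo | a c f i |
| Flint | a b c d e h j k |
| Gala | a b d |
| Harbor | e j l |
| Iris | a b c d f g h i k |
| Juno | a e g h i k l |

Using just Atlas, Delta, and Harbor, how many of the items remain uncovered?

3

Union of Atlas, Delta, Harbor = {a, b, c, d, e, f, h, j, l}.
Not covered: g, i, k — 3 items.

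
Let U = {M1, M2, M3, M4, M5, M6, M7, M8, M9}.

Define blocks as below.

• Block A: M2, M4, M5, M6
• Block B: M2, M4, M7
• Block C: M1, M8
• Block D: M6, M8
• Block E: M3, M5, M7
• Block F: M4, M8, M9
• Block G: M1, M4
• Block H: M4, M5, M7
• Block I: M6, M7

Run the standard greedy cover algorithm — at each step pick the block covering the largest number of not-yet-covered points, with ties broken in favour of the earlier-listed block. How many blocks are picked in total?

Greedy: pick A (covers 4 new) → pick C (covers 2 new) → pick E (covers 2 new) → pick F (covers 1 new). Total picks: 4.

4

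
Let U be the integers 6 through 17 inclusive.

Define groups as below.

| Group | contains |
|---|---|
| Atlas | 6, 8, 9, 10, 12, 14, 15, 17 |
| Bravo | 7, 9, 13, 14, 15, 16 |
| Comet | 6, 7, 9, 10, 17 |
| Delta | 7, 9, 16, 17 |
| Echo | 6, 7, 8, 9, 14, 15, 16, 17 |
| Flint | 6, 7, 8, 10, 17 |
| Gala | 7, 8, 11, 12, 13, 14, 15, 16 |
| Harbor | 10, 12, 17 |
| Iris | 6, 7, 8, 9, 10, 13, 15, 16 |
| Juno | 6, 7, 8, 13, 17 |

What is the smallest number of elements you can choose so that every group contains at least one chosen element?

The 2 elements {7, 12} hit every group.
The groups Bravo, Harbor are pairwise disjoint, so any hitting set needs a separate element for each — at least 2. Hence 2 is optimal.

2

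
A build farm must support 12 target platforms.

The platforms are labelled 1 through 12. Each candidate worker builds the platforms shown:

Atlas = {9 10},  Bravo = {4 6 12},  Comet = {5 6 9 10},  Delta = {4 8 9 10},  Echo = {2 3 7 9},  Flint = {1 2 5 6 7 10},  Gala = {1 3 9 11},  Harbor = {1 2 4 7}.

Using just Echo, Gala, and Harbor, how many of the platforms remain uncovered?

5

Union of Echo, Gala, Harbor = {1, 2, 3, 4, 7, 9, 11}.
Not covered: 5, 6, 8, 10, 12 — 5 platforms.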